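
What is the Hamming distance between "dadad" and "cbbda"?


Comparing "dadad" and "cbbda" position by position:
  Position 0: 'd' vs 'c' => differ
  Position 1: 'a' vs 'b' => differ
  Position 2: 'd' vs 'b' => differ
  Position 3: 'a' vs 'd' => differ
  Position 4: 'd' vs 'a' => differ
Total differences (Hamming distance): 5

5


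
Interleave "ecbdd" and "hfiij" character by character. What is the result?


Interleaving "ecbdd" and "hfiij":
  Position 0: 'e' from first, 'h' from second => "eh"
  Position 1: 'c' from first, 'f' from second => "cf"
  Position 2: 'b' from first, 'i' from second => "bi"
  Position 3: 'd' from first, 'i' from second => "di"
  Position 4: 'd' from first, 'j' from second => "dj"
Result: ehcfbididj

ehcfbididj


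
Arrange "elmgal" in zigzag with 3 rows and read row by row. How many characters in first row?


Zigzag "elmgal" into 3 rows:
Placing characters:
  'e' => row 0
  'l' => row 1
  'm' => row 2
  'g' => row 1
  'a' => row 0
  'l' => row 1
Rows:
  Row 0: "ea"
  Row 1: "lgl"
  Row 2: "m"
First row length: 2

2


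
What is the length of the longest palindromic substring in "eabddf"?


Input: "eabddf"
Checking substrings for palindromes:
  [3:5] "dd" (len 2) => palindrome
Longest palindromic substring: "dd" with length 2

2


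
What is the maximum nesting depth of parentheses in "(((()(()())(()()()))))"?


Input: "(((()(()())(()()()))))"
Tracking depth:
  Position 0 '(': depth becomes 1
  Position 1 '(': depth becomes 2
  Position 2 '(': depth becomes 3
  Position 3 '(': depth becomes 4
  Position 4 ')': depth becomes 3
  Position 5 '(': depth becomes 4
  Position 6 '(': depth becomes 5
  Position 7 ')': depth becomes 4
  Position 8 '(': depth becomes 5
  Position 9 ')': depth becomes 4
  Position 10 ')': depth becomes 3
  Position 11 '(': depth becomes 4
  Position 12 '(': depth becomes 5
  Position 13 ')': depth becomes 4
  Position 14 '(': depth becomes 5
  Position 15 ')': depth becomes 4
  Position 16 '(': depth becomes 5
  Position 17 ')': depth becomes 4
  Position 18 ')': depth becomes 3
  Position 19 ')': depth becomes 2
  Position 20 ')': depth becomes 1
  Position 21 ')': depth becomes 0
Maximum depth reached: 5

5


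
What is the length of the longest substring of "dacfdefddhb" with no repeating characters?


Input: "dacfdefddhb"
Sliding window (track last position of each char):
  Position 0 ('d'): window [0,0] length 1 -- new best
  Position 1 ('a'): window [0,1] length 2 -- new best
  Position 2 ('c'): window [0,2] length 3 -- new best
  Position 3 ('f'): window [0,3] length 4 -- new best
  Position 4 ('d'): repeat (last at 0), move window start to 1
  Position 4 ('d'): window [1,4] length 4
  Position 5 ('e'): window [1,5] length 5 -- new best
  Position 6 ('f'): repeat (last at 3), move window start to 4
  Position 6 ('f'): window [4,6] length 3
  Position 7 ('d'): repeat (last at 4), move window start to 5
  Position 7 ('d'): window [5,7] length 3
  Position 8 ('d'): repeat (last at 7), move window start to 8
  Position 8 ('d'): window [8,8] length 1
  Position 9 ('h'): window [8,9] length 2
  Position 10 ('b'): window [8,10] length 3
Longest substring with no repeats: "acfde" with length 5

5


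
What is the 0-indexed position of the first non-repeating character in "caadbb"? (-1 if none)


Input: caadbb
Character frequencies:
  'a': 2
  'b': 2
  'c': 1
  'd': 1
Scanning left to right for freq == 1:
  Position 0 ('c'): unique! => answer = 0

0


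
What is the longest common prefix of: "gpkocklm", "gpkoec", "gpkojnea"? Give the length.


Words: gpkocklm, gpkoec, gpkojnea
  Position 0: all 'g' => match
  Position 1: all 'p' => match
  Position 2: all 'k' => match
  Position 3: all 'o' => match
  Position 4: ('c', 'e', 'j') => mismatch, stop
LCP = "gpko" (length 4)

4


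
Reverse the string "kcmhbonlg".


Input: kcmhbonlg
Reading characters right to left:
  Position 8: 'g'
  Position 7: 'l'
  Position 6: 'n'
  Position 5: 'o'
  Position 4: 'b'
  Position 3: 'h'
  Position 2: 'm'
  Position 1: 'c'
  Position 0: 'k'
Reversed: glnobhmck

glnobhmck


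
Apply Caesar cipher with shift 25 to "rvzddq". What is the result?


Caesar cipher: shift "rvzddq" by 25
  'r' (pos 17) + 25 = pos 16 = 'q'
  'v' (pos 21) + 25 = pos 20 = 'u'
  'z' (pos 25) + 25 = pos 24 = 'y'
  'd' (pos 3) + 25 = pos 2 = 'c'
  'd' (pos 3) + 25 = pos 2 = 'c'
  'q' (pos 16) + 25 = pos 15 = 'p'
Result: quyccp

quyccp


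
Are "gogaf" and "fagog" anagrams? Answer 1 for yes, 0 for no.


Strings: "gogaf", "fagog"
Sorted first:  afggo
Sorted second: afggo
Sorted forms match => anagrams

1


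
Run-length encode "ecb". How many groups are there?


Input: ecb
Scanning for consecutive runs:
  Group 1: 'e' x 1 (positions 0-0)
  Group 2: 'c' x 1 (positions 1-1)
  Group 3: 'b' x 1 (positions 2-2)
Total groups: 3

3


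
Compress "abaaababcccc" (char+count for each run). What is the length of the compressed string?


Input: abaaababcccc
Runs:
  'a' x 1 => "a1"
  'b' x 1 => "b1"
  'a' x 3 => "a3"
  'b' x 1 => "b1"
  'a' x 1 => "a1"
  'b' x 1 => "b1"
  'c' x 4 => "c4"
Compressed: "a1b1a3b1a1b1c4"
Compressed length: 14

14


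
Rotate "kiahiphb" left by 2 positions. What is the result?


Input: "kiahiphb", rotate left by 2
First 2 characters: "ki"
Remaining characters: "ahiphb"
Concatenate remaining + first: "ahiphb" + "ki" = "ahiphbki"

ahiphbki


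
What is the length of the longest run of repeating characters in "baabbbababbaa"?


Input: "baabbbababbaa"
Scanning for longest run:
  Position 1 ('a'): new char, reset run to 1
  Position 2 ('a'): continues run of 'a', length=2
  Position 3 ('b'): new char, reset run to 1
  Position 4 ('b'): continues run of 'b', length=2
  Position 5 ('b'): continues run of 'b', length=3
  Position 6 ('a'): new char, reset run to 1
  Position 7 ('b'): new char, reset run to 1
  Position 8 ('a'): new char, reset run to 1
  Position 9 ('b'): new char, reset run to 1
  Position 10 ('b'): continues run of 'b', length=2
  Position 11 ('a'): new char, reset run to 1
  Position 12 ('a'): continues run of 'a', length=2
Longest run: 'b' with length 3

3


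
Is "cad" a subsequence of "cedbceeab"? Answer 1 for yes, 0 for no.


Check if "cad" is a subsequence of "cedbceeab"
Greedy scan:
  Position 0 ('c'): matches sub[0] = 'c'
  Position 1 ('e'): no match needed
  Position 2 ('d'): no match needed
  Position 3 ('b'): no match needed
  Position 4 ('c'): no match needed
  Position 5 ('e'): no match needed
  Position 6 ('e'): no match needed
  Position 7 ('a'): matches sub[1] = 'a'
  Position 8 ('b'): no match needed
Only matched 2/3 characters => not a subsequence

0


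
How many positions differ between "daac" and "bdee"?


Comparing "daac" and "bdee" position by position:
  Position 0: 'd' vs 'b' => DIFFER
  Position 1: 'a' vs 'd' => DIFFER
  Position 2: 'a' vs 'e' => DIFFER
  Position 3: 'c' vs 'e' => DIFFER
Positions that differ: 4

4


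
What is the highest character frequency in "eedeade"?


Input: eedeade
Character counts:
  'a': 1
  'd': 2
  'e': 4
Maximum frequency: 4

4


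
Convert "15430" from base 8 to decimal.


Input: "15430" in base 8
Positional expansion:
  Digit '1' (value 1) x 8^4 = 4096
  Digit '5' (value 5) x 8^3 = 2560
  Digit '4' (value 4) x 8^2 = 256
  Digit '3' (value 3) x 8^1 = 24
  Digit '0' (value 0) x 8^0 = 0
Sum = 6936

6936


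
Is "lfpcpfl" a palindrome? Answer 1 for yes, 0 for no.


Input: lfpcpfl
Reversed: lfpcpfl
  Compare pos 0 ('l') with pos 6 ('l'): match
  Compare pos 1 ('f') with pos 5 ('f'): match
  Compare pos 2 ('p') with pos 4 ('p'): match
Result: palindrome

1


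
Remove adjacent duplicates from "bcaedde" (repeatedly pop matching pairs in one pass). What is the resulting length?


Input: bcaedde
Stack-based adjacent duplicate removal:
  Read 'b': push. Stack: b
  Read 'c': push. Stack: bc
  Read 'a': push. Stack: bca
  Read 'e': push. Stack: bcae
  Read 'd': push. Stack: bcaed
  Read 'd': matches stack top 'd' => pop. Stack: bcae
  Read 'e': matches stack top 'e' => pop. Stack: bca
Final stack: "bca" (length 3)

3


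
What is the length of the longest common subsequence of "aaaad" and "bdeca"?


LCS of "aaaad" and "bdeca"
DP table:
           b    d    e    c    a
      0    0    0    0    0    0
  a   0    0    0    0    0    1
  a   0    0    0    0    0    1
  a   0    0    0    0    0    1
  a   0    0    0    0    0    1
  d   0    0    1    1    1    1
LCS length = dp[5][5] = 1

1


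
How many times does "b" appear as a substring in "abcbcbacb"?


Searching for "b" in "abcbcbacb"
Scanning each position:
  Position 0: "a" => no
  Position 1: "b" => MATCH
  Position 2: "c" => no
  Position 3: "b" => MATCH
  Position 4: "c" => no
  Position 5: "b" => MATCH
  Position 6: "a" => no
  Position 7: "c" => no
  Position 8: "b" => MATCH
Total occurrences: 4

4


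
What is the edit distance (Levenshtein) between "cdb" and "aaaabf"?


Computing edit distance: "cdb" -> "aaaabf"
DP table:
           a    a    a    a    b    f
      0    1    2    3    4    5    6
  c   1    1    2    3    4    5    6
  d   2    2    2    3    4    5    6
  b   3    3    3    3    4    4    5
Edit distance = dp[3][6] = 5

5


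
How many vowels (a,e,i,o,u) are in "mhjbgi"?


Input: mhjbgi
Checking each character:
  'm' at position 0: consonant
  'h' at position 1: consonant
  'j' at position 2: consonant
  'b' at position 3: consonant
  'g' at position 4: consonant
  'i' at position 5: vowel (running total: 1)
Total vowels: 1

1


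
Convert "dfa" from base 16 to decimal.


Input: "dfa" in base 16
Positional expansion:
  Digit 'd' (value 13) x 16^2 = 3328
  Digit 'f' (value 15) x 16^1 = 240
  Digit 'a' (value 10) x 16^0 = 10
Sum = 3578

3578


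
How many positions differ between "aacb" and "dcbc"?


Comparing "aacb" and "dcbc" position by position:
  Position 0: 'a' vs 'd' => DIFFER
  Position 1: 'a' vs 'c' => DIFFER
  Position 2: 'c' vs 'b' => DIFFER
  Position 3: 'b' vs 'c' => DIFFER
Positions that differ: 4

4


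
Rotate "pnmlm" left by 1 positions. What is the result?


Input: "pnmlm", rotate left by 1
First 1 characters: "p"
Remaining characters: "nmlm"
Concatenate remaining + first: "nmlm" + "p" = "nmlmp"

nmlmp


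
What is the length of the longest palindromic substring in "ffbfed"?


Input: "ffbfed"
Checking substrings for palindromes:
  [1:4] "fbf" (len 3) => palindrome
  [0:2] "ff" (len 2) => palindrome
Longest palindromic substring: "fbf" with length 3

3


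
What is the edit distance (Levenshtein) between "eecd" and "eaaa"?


Computing edit distance: "eecd" -> "eaaa"
DP table:
           e    a    a    a
      0    1    2    3    4
  e   1    0    1    2    3
  e   2    1    1    2    3
  c   3    2    2    2    3
  d   4    3    3    3    3
Edit distance = dp[4][4] = 3

3


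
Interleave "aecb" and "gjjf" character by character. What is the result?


Interleaving "aecb" and "gjjf":
  Position 0: 'a' from first, 'g' from second => "ag"
  Position 1: 'e' from first, 'j' from second => "ej"
  Position 2: 'c' from first, 'j' from second => "cj"
  Position 3: 'b' from first, 'f' from second => "bf"
Result: agejcjbf

agejcjbf


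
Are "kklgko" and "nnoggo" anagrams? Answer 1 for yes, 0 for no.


Strings: "kklgko", "nnoggo"
Sorted first:  gkkklo
Sorted second: ggnnoo
Differ at position 1: 'k' vs 'g' => not anagrams

0


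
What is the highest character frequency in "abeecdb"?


Input: abeecdb
Character counts:
  'a': 1
  'b': 2
  'c': 1
  'd': 1
  'e': 2
Maximum frequency: 2

2


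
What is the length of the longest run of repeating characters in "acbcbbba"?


Input: "acbcbbba"
Scanning for longest run:
  Position 1 ('c'): new char, reset run to 1
  Position 2 ('b'): new char, reset run to 1
  Position 3 ('c'): new char, reset run to 1
  Position 4 ('b'): new char, reset run to 1
  Position 5 ('b'): continues run of 'b', length=2
  Position 6 ('b'): continues run of 'b', length=3
  Position 7 ('a'): new char, reset run to 1
Longest run: 'b' with length 3

3


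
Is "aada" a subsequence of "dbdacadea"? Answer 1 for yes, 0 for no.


Check if "aada" is a subsequence of "dbdacadea"
Greedy scan:
  Position 0 ('d'): no match needed
  Position 1 ('b'): no match needed
  Position 2 ('d'): no match needed
  Position 3 ('a'): matches sub[0] = 'a'
  Position 4 ('c'): no match needed
  Position 5 ('a'): matches sub[1] = 'a'
  Position 6 ('d'): matches sub[2] = 'd'
  Position 7 ('e'): no match needed
  Position 8 ('a'): matches sub[3] = 'a'
All 4 characters matched => is a subsequence

1


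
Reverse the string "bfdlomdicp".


Input: bfdlomdicp
Reading characters right to left:
  Position 9: 'p'
  Position 8: 'c'
  Position 7: 'i'
  Position 6: 'd'
  Position 5: 'm'
  Position 4: 'o'
  Position 3: 'l'
  Position 2: 'd'
  Position 1: 'f'
  Position 0: 'b'
Reversed: pcidmoldfb

pcidmoldfb


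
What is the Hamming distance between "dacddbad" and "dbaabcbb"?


Comparing "dacddbad" and "dbaabcbb" position by position:
  Position 0: 'd' vs 'd' => same
  Position 1: 'a' vs 'b' => differ
  Position 2: 'c' vs 'a' => differ
  Position 3: 'd' vs 'a' => differ
  Position 4: 'd' vs 'b' => differ
  Position 5: 'b' vs 'c' => differ
  Position 6: 'a' vs 'b' => differ
  Position 7: 'd' vs 'b' => differ
Total differences (Hamming distance): 7

7


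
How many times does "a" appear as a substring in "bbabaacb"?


Searching for "a" in "bbabaacb"
Scanning each position:
  Position 0: "b" => no
  Position 1: "b" => no
  Position 2: "a" => MATCH
  Position 3: "b" => no
  Position 4: "a" => MATCH
  Position 5: "a" => MATCH
  Position 6: "c" => no
  Position 7: "b" => no
Total occurrences: 3

3


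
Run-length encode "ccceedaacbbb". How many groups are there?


Input: ccceedaacbbb
Scanning for consecutive runs:
  Group 1: 'c' x 3 (positions 0-2)
  Group 2: 'e' x 2 (positions 3-4)
  Group 3: 'd' x 1 (positions 5-5)
  Group 4: 'a' x 2 (positions 6-7)
  Group 5: 'c' x 1 (positions 8-8)
  Group 6: 'b' x 3 (positions 9-11)
Total groups: 6

6


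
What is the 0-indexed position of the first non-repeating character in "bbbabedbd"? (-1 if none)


Input: bbbabedbd
Character frequencies:
  'a': 1
  'b': 5
  'd': 2
  'e': 1
Scanning left to right for freq == 1:
  Position 0 ('b'): freq=5, skip
  Position 1 ('b'): freq=5, skip
  Position 2 ('b'): freq=5, skip
  Position 3 ('a'): unique! => answer = 3

3


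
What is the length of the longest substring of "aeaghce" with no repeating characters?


Input: "aeaghce"
Sliding window (track last position of each char):
  Position 0 ('a'): window [0,0] length 1 -- new best
  Position 1 ('e'): window [0,1] length 2 -- new best
  Position 2 ('a'): repeat (last at 0), move window start to 1
  Position 2 ('a'): window [1,2] length 2
  Position 3 ('g'): window [1,3] length 3 -- new best
  Position 4 ('h'): window [1,4] length 4 -- new best
  Position 5 ('c'): window [1,5] length 5 -- new best
  Position 6 ('e'): repeat (last at 1), move window start to 2
  Position 6 ('e'): window [2,6] length 5
Longest substring with no repeats: "eaghc" with length 5

5


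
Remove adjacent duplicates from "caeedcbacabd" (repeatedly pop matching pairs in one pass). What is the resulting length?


Input: caeedcbacabd
Stack-based adjacent duplicate removal:
  Read 'c': push. Stack: c
  Read 'a': push. Stack: ca
  Read 'e': push. Stack: cae
  Read 'e': matches stack top 'e' => pop. Stack: ca
  Read 'd': push. Stack: cad
  Read 'c': push. Stack: cadc
  Read 'b': push. Stack: cadcb
  Read 'a': push. Stack: cadcba
  Read 'c': push. Stack: cadcbac
  Read 'a': push. Stack: cadcbaca
  Read 'b': push. Stack: cadcbacab
  Read 'd': push. Stack: cadcbacabd
Final stack: "cadcbacabd" (length 10)

10


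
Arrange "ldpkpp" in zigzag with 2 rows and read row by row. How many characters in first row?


Zigzag "ldpkpp" into 2 rows:
Placing characters:
  'l' => row 0
  'd' => row 1
  'p' => row 0
  'k' => row 1
  'p' => row 0
  'p' => row 1
Rows:
  Row 0: "lpp"
  Row 1: "dkp"
First row length: 3

3


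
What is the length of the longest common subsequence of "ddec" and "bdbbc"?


LCS of "ddec" and "bdbbc"
DP table:
           b    d    b    b    c
      0    0    0    0    0    0
  d   0    0    1    1    1    1
  d   0    0    1    1    1    1
  e   0    0    1    1    1    1
  c   0    0    1    1    1    2
LCS length = dp[4][5] = 2

2


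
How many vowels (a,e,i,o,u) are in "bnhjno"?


Input: bnhjno
Checking each character:
  'b' at position 0: consonant
  'n' at position 1: consonant
  'h' at position 2: consonant
  'j' at position 3: consonant
  'n' at position 4: consonant
  'o' at position 5: vowel (running total: 1)
Total vowels: 1

1


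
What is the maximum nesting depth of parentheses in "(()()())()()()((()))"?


Input: "(()()())()()()((()))"
Tracking depth:
  Position 0 '(': depth becomes 1
  Position 1 '(': depth becomes 2
  Position 2 ')': depth becomes 1
  Position 3 '(': depth becomes 2
  Position 4 ')': depth becomes 1
  Position 5 '(': depth becomes 2
  Position 6 ')': depth becomes 1
  Position 7 ')': depth becomes 0
  Position 8 '(': depth becomes 1
  Position 9 ')': depth becomes 0
  Position 10 '(': depth becomes 1
  Position 11 ')': depth becomes 0
  Position 12 '(': depth becomes 1
  Position 13 ')': depth becomes 0
  Position 14 '(': depth becomes 1
  Position 15 '(': depth becomes 2
  Position 16 '(': depth becomes 3
  Position 17 ')': depth becomes 2
  Position 18 ')': depth becomes 1
  Position 19 ')': depth becomes 0
Maximum depth reached: 3

3


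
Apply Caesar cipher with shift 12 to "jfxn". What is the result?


Caesar cipher: shift "jfxn" by 12
  'j' (pos 9) + 12 = pos 21 = 'v'
  'f' (pos 5) + 12 = pos 17 = 'r'
  'x' (pos 23) + 12 = pos 9 = 'j'
  'n' (pos 13) + 12 = pos 25 = 'z'
Result: vrjz

vrjz


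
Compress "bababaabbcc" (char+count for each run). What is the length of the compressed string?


Input: bababaabbcc
Runs:
  'b' x 1 => "b1"
  'a' x 1 => "a1"
  'b' x 1 => "b1"
  'a' x 1 => "a1"
  'b' x 1 => "b1"
  'a' x 2 => "a2"
  'b' x 2 => "b2"
  'c' x 2 => "c2"
Compressed: "b1a1b1a1b1a2b2c2"
Compressed length: 16

16


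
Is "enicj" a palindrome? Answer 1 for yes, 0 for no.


Input: enicj
Reversed: jcine
  Compare pos 0 ('e') with pos 4 ('j'): MISMATCH
  Compare pos 1 ('n') with pos 3 ('c'): MISMATCH
Result: not a palindrome

0


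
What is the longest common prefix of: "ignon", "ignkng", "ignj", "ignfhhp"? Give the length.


Words: ignon, ignkng, ignj, ignfhhp
  Position 0: all 'i' => match
  Position 1: all 'g' => match
  Position 2: all 'n' => match
  Position 3: ('o', 'k', 'j', 'f') => mismatch, stop
LCP = "ign" (length 3)

3


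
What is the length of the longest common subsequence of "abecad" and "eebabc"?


LCS of "abecad" and "eebabc"
DP table:
           e    e    b    a    b    c
      0    0    0    0    0    0    0
  a   0    0    0    0    1    1    1
  b   0    0    0    1    1    2    2
  e   0    1    1    1    1    2    2
  c   0    1    1    1    1    2    3
  a   0    1    1    1    2    2    3
  d   0    1    1    1    2    2    3
LCS length = dp[6][6] = 3

3


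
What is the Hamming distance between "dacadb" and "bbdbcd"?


Comparing "dacadb" and "bbdbcd" position by position:
  Position 0: 'd' vs 'b' => differ
  Position 1: 'a' vs 'b' => differ
  Position 2: 'c' vs 'd' => differ
  Position 3: 'a' vs 'b' => differ
  Position 4: 'd' vs 'c' => differ
  Position 5: 'b' vs 'd' => differ
Total differences (Hamming distance): 6

6


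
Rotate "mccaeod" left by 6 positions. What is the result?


Input: "mccaeod", rotate left by 6
First 6 characters: "mccaeo"
Remaining characters: "d"
Concatenate remaining + first: "d" + "mccaeo" = "dmccaeo"

dmccaeo


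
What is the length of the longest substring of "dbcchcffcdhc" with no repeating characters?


Input: "dbcchcffcdhc"
Sliding window (track last position of each char):
  Position 0 ('d'): window [0,0] length 1 -- new best
  Position 1 ('b'): window [0,1] length 2 -- new best
  Position 2 ('c'): window [0,2] length 3 -- new best
  Position 3 ('c'): repeat (last at 2), move window start to 3
  Position 3 ('c'): window [3,3] length 1
  Position 4 ('h'): window [3,4] length 2
  Position 5 ('c'): repeat (last at 3), move window start to 4
  Position 5 ('c'): window [4,5] length 2
  Position 6 ('f'): window [4,6] length 3
  Position 7 ('f'): repeat (last at 6), move window start to 7
  Position 7 ('f'): window [7,7] length 1
  Position 8 ('c'): window [7,8] length 2
  Position 9 ('d'): window [7,9] length 3
  Position 10 ('h'): window [7,10] length 4 -- new best
  Position 11 ('c'): repeat (last at 8), move window start to 9
  Position 11 ('c'): window [9,11] length 3
Longest substring with no repeats: "fcdh" with length 4

4


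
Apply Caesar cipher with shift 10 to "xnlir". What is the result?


Caesar cipher: shift "xnlir" by 10
  'x' (pos 23) + 10 = pos 7 = 'h'
  'n' (pos 13) + 10 = pos 23 = 'x'
  'l' (pos 11) + 10 = pos 21 = 'v'
  'i' (pos 8) + 10 = pos 18 = 's'
  'r' (pos 17) + 10 = pos 1 = 'b'
Result: hxvsb

hxvsb


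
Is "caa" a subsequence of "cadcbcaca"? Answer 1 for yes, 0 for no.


Check if "caa" is a subsequence of "cadcbcaca"
Greedy scan:
  Position 0 ('c'): matches sub[0] = 'c'
  Position 1 ('a'): matches sub[1] = 'a'
  Position 2 ('d'): no match needed
  Position 3 ('c'): no match needed
  Position 4 ('b'): no match needed
  Position 5 ('c'): no match needed
  Position 6 ('a'): matches sub[2] = 'a'
  Position 7 ('c'): no match needed
  Position 8 ('a'): no match needed
All 3 characters matched => is a subsequence

1


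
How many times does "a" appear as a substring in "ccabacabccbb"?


Searching for "a" in "ccabacabccbb"
Scanning each position:
  Position 0: "c" => no
  Position 1: "c" => no
  Position 2: "a" => MATCH
  Position 3: "b" => no
  Position 4: "a" => MATCH
  Position 5: "c" => no
  Position 6: "a" => MATCH
  Position 7: "b" => no
  Position 8: "c" => no
  Position 9: "c" => no
  Position 10: "b" => no
  Position 11: "b" => no
Total occurrences: 3

3


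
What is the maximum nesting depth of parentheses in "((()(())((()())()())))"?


Input: "((()(())((()())()())))"
Tracking depth:
  Position 0 '(': depth becomes 1
  Position 1 '(': depth becomes 2
  Position 2 '(': depth becomes 3
  Position 3 ')': depth becomes 2
  Position 4 '(': depth becomes 3
  Position 5 '(': depth becomes 4
  Position 6 ')': depth becomes 3
  Position 7 ')': depth becomes 2
  Position 8 '(': depth becomes 3
  Position 9 '(': depth becomes 4
  Position 10 '(': depth becomes 5
  Position 11 ')': depth becomes 4
  Position 12 '(': depth becomes 5
  Position 13 ')': depth becomes 4
  Position 14 ')': depth becomes 3
  Position 15 '(': depth becomes 4
  Position 16 ')': depth becomes 3
  Position 17 '(': depth becomes 4
  Position 18 ')': depth becomes 3
  Position 19 ')': depth becomes 2
  Position 20 ')': depth becomes 1
  Position 21 ')': depth becomes 0
Maximum depth reached: 5

5


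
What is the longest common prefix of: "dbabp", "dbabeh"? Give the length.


Words: dbabp, dbabeh
  Position 0: all 'd' => match
  Position 1: all 'b' => match
  Position 2: all 'a' => match
  Position 3: all 'b' => match
  Position 4: ('p', 'e') => mismatch, stop
LCP = "dbab" (length 4)

4


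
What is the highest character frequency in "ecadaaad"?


Input: ecadaaad
Character counts:
  'a': 4
  'c': 1
  'd': 2
  'e': 1
Maximum frequency: 4

4


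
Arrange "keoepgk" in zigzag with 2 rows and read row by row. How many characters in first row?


Zigzag "keoepgk" into 2 rows:
Placing characters:
  'k' => row 0
  'e' => row 1
  'o' => row 0
  'e' => row 1
  'p' => row 0
  'g' => row 1
  'k' => row 0
Rows:
  Row 0: "kopk"
  Row 1: "eeg"
First row length: 4

4


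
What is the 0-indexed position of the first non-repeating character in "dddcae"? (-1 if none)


Input: dddcae
Character frequencies:
  'a': 1
  'c': 1
  'd': 3
  'e': 1
Scanning left to right for freq == 1:
  Position 0 ('d'): freq=3, skip
  Position 1 ('d'): freq=3, skip
  Position 2 ('d'): freq=3, skip
  Position 3 ('c'): unique! => answer = 3

3


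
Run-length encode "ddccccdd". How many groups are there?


Input: ddccccdd
Scanning for consecutive runs:
  Group 1: 'd' x 2 (positions 0-1)
  Group 2: 'c' x 4 (positions 2-5)
  Group 3: 'd' x 2 (positions 6-7)
Total groups: 3

3


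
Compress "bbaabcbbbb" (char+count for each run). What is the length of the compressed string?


Input: bbaabcbbbb
Runs:
  'b' x 2 => "b2"
  'a' x 2 => "a2"
  'b' x 1 => "b1"
  'c' x 1 => "c1"
  'b' x 4 => "b4"
Compressed: "b2a2b1c1b4"
Compressed length: 10

10


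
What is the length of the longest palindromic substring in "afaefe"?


Input: "afaefe"
Checking substrings for palindromes:
  [0:3] "afa" (len 3) => palindrome
  [3:6] "efe" (len 3) => palindrome
Longest palindromic substring: "afa" with length 3

3


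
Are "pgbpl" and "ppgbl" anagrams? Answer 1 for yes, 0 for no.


Strings: "pgbpl", "ppgbl"
Sorted first:  bglpp
Sorted second: bglpp
Sorted forms match => anagrams

1


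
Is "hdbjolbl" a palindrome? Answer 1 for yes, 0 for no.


Input: hdbjolbl
Reversed: lblojbdh
  Compare pos 0 ('h') with pos 7 ('l'): MISMATCH
  Compare pos 1 ('d') with pos 6 ('b'): MISMATCH
  Compare pos 2 ('b') with pos 5 ('l'): MISMATCH
  Compare pos 3 ('j') with pos 4 ('o'): MISMATCH
Result: not a palindrome

0


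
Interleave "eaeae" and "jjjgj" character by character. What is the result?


Interleaving "eaeae" and "jjjgj":
  Position 0: 'e' from first, 'j' from second => "ej"
  Position 1: 'a' from first, 'j' from second => "aj"
  Position 2: 'e' from first, 'j' from second => "ej"
  Position 3: 'a' from first, 'g' from second => "ag"
  Position 4: 'e' from first, 'j' from second => "ej"
Result: ejajejagej

ejajejagej


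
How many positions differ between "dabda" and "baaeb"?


Comparing "dabda" and "baaeb" position by position:
  Position 0: 'd' vs 'b' => DIFFER
  Position 1: 'a' vs 'a' => same
  Position 2: 'b' vs 'a' => DIFFER
  Position 3: 'd' vs 'e' => DIFFER
  Position 4: 'a' vs 'b' => DIFFER
Positions that differ: 4

4


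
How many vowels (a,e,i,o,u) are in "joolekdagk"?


Input: joolekdagk
Checking each character:
  'j' at position 0: consonant
  'o' at position 1: vowel (running total: 1)
  'o' at position 2: vowel (running total: 2)
  'l' at position 3: consonant
  'e' at position 4: vowel (running total: 3)
  'k' at position 5: consonant
  'd' at position 6: consonant
  'a' at position 7: vowel (running total: 4)
  'g' at position 8: consonant
  'k' at position 9: consonant
Total vowels: 4

4


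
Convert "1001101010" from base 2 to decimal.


Input: "1001101010" in base 2
Positional expansion:
  Digit '1' (value 1) x 2^9 = 512
  Digit '0' (value 0) x 2^8 = 0
  Digit '0' (value 0) x 2^7 = 0
  Digit '1' (value 1) x 2^6 = 64
  Digit '1' (value 1) x 2^5 = 32
  Digit '0' (value 0) x 2^4 = 0
  Digit '1' (value 1) x 2^3 = 8
  Digit '0' (value 0) x 2^2 = 0
  Digit '1' (value 1) x 2^1 = 2
  Digit '0' (value 0) x 2^0 = 0
Sum = 618

618


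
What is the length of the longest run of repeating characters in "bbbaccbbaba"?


Input: "bbbaccbbaba"
Scanning for longest run:
  Position 1 ('b'): continues run of 'b', length=2
  Position 2 ('b'): continues run of 'b', length=3
  Position 3 ('a'): new char, reset run to 1
  Position 4 ('c'): new char, reset run to 1
  Position 5 ('c'): continues run of 'c', length=2
  Position 6 ('b'): new char, reset run to 1
  Position 7 ('b'): continues run of 'b', length=2
  Position 8 ('a'): new char, reset run to 1
  Position 9 ('b'): new char, reset run to 1
  Position 10 ('a'): new char, reset run to 1
Longest run: 'b' with length 3

3


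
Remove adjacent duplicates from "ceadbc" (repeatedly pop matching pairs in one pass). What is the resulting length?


Input: ceadbc
Stack-based adjacent duplicate removal:
  Read 'c': push. Stack: c
  Read 'e': push. Stack: ce
  Read 'a': push. Stack: cea
  Read 'd': push. Stack: cead
  Read 'b': push. Stack: ceadb
  Read 'c': push. Stack: ceadbc
Final stack: "ceadbc" (length 6)

6


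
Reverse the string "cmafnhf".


Input: cmafnhf
Reading characters right to left:
  Position 6: 'f'
  Position 5: 'h'
  Position 4: 'n'
  Position 3: 'f'
  Position 2: 'a'
  Position 1: 'm'
  Position 0: 'c'
Reversed: fhnfamc

fhnfamc


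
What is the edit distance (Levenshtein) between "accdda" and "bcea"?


Computing edit distance: "accdda" -> "bcea"
DP table:
           b    c    e    a
      0    1    2    3    4
  a   1    1    2    3    3
  c   2    2    1    2    3
  c   3    3    2    2    3
  d   4    4    3    3    3
  d   5    5    4    4    4
  a   6    6    5    5    4
Edit distance = dp[6][4] = 4

4


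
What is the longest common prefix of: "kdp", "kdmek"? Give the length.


Words: kdp, kdmek
  Position 0: all 'k' => match
  Position 1: all 'd' => match
  Position 2: ('p', 'm') => mismatch, stop
LCP = "kd" (length 2)

2


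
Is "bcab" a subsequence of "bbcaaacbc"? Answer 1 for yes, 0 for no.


Check if "bcab" is a subsequence of "bbcaaacbc"
Greedy scan:
  Position 0 ('b'): matches sub[0] = 'b'
  Position 1 ('b'): no match needed
  Position 2 ('c'): matches sub[1] = 'c'
  Position 3 ('a'): matches sub[2] = 'a'
  Position 4 ('a'): no match needed
  Position 5 ('a'): no match needed
  Position 6 ('c'): no match needed
  Position 7 ('b'): matches sub[3] = 'b'
  Position 8 ('c'): no match needed
All 4 characters matched => is a subsequence

1


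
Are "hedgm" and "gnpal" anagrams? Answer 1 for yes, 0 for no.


Strings: "hedgm", "gnpal"
Sorted first:  deghm
Sorted second: aglnp
Differ at position 0: 'd' vs 'a' => not anagrams

0


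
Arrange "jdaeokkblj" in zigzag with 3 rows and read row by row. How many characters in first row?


Zigzag "jdaeokkblj" into 3 rows:
Placing characters:
  'j' => row 0
  'd' => row 1
  'a' => row 2
  'e' => row 1
  'o' => row 0
  'k' => row 1
  'k' => row 2
  'b' => row 1
  'l' => row 0
  'j' => row 1
Rows:
  Row 0: "jol"
  Row 1: "dekbj"
  Row 2: "ak"
First row length: 3

3


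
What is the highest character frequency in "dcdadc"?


Input: dcdadc
Character counts:
  'a': 1
  'c': 2
  'd': 3
Maximum frequency: 3

3


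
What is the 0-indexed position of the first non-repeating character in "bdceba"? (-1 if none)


Input: bdceba
Character frequencies:
  'a': 1
  'b': 2
  'c': 1
  'd': 1
  'e': 1
Scanning left to right for freq == 1:
  Position 0 ('b'): freq=2, skip
  Position 1 ('d'): unique! => answer = 1

1


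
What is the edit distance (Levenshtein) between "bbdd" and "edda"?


Computing edit distance: "bbdd" -> "edda"
DP table:
           e    d    d    a
      0    1    2    3    4
  b   1    1    2    3    4
  b   2    2    2    3    4
  d   3    3    2    2    3
  d   4    4    3    2    3
Edit distance = dp[4][4] = 3

3


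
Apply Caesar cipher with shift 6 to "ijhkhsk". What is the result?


Caesar cipher: shift "ijhkhsk" by 6
  'i' (pos 8) + 6 = pos 14 = 'o'
  'j' (pos 9) + 6 = pos 15 = 'p'
  'h' (pos 7) + 6 = pos 13 = 'n'
  'k' (pos 10) + 6 = pos 16 = 'q'
  'h' (pos 7) + 6 = pos 13 = 'n'
  's' (pos 18) + 6 = pos 24 = 'y'
  'k' (pos 10) + 6 = pos 16 = 'q'
Result: opnqnyq

opnqnyq


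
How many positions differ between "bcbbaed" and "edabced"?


Comparing "bcbbaed" and "edabced" position by position:
  Position 0: 'b' vs 'e' => DIFFER
  Position 1: 'c' vs 'd' => DIFFER
  Position 2: 'b' vs 'a' => DIFFER
  Position 3: 'b' vs 'b' => same
  Position 4: 'a' vs 'c' => DIFFER
  Position 5: 'e' vs 'e' => same
  Position 6: 'd' vs 'd' => same
Positions that differ: 4

4


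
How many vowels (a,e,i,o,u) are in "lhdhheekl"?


Input: lhdhheekl
Checking each character:
  'l' at position 0: consonant
  'h' at position 1: consonant
  'd' at position 2: consonant
  'h' at position 3: consonant
  'h' at position 4: consonant
  'e' at position 5: vowel (running total: 1)
  'e' at position 6: vowel (running total: 2)
  'k' at position 7: consonant
  'l' at position 8: consonant
Total vowels: 2

2


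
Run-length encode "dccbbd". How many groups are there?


Input: dccbbd
Scanning for consecutive runs:
  Group 1: 'd' x 1 (positions 0-0)
  Group 2: 'c' x 2 (positions 1-2)
  Group 3: 'b' x 2 (positions 3-4)
  Group 4: 'd' x 1 (positions 5-5)
Total groups: 4

4


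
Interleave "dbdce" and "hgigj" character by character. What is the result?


Interleaving "dbdce" and "hgigj":
  Position 0: 'd' from first, 'h' from second => "dh"
  Position 1: 'b' from first, 'g' from second => "bg"
  Position 2: 'd' from first, 'i' from second => "di"
  Position 3: 'c' from first, 'g' from second => "cg"
  Position 4: 'e' from first, 'j' from second => "ej"
Result: dhbgdicgej

dhbgdicgej


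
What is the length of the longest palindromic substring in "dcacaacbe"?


Input: "dcacaacbe"
Checking substrings for palindromes:
  [3:7] "caac" (len 4) => palindrome
  [1:4] "cac" (len 3) => palindrome
  [2:5] "aca" (len 3) => palindrome
  [4:6] "aa" (len 2) => palindrome
Longest palindromic substring: "caac" with length 4

4


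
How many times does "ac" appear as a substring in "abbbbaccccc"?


Searching for "ac" in "abbbbaccccc"
Scanning each position:
  Position 0: "ab" => no
  Position 1: "bb" => no
  Position 2: "bb" => no
  Position 3: "bb" => no
  Position 4: "ba" => no
  Position 5: "ac" => MATCH
  Position 6: "cc" => no
  Position 7: "cc" => no
  Position 8: "cc" => no
  Position 9: "cc" => no
Total occurrences: 1

1


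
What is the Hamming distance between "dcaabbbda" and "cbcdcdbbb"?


Comparing "dcaabbbda" and "cbcdcdbbb" position by position:
  Position 0: 'd' vs 'c' => differ
  Position 1: 'c' vs 'b' => differ
  Position 2: 'a' vs 'c' => differ
  Position 3: 'a' vs 'd' => differ
  Position 4: 'b' vs 'c' => differ
  Position 5: 'b' vs 'd' => differ
  Position 6: 'b' vs 'b' => same
  Position 7: 'd' vs 'b' => differ
  Position 8: 'a' vs 'b' => differ
Total differences (Hamming distance): 8

8


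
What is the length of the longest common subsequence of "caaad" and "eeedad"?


LCS of "caaad" and "eeedad"
DP table:
           e    e    e    d    a    d
      0    0    0    0    0    0    0
  c   0    0    0    0    0    0    0
  a   0    0    0    0    0    1    1
  a   0    0    0    0    0    1    1
  a   0    0    0    0    0    1    1
  d   0    0    0    0    1    1    2
LCS length = dp[5][6] = 2

2


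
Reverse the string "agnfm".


Input: agnfm
Reading characters right to left:
  Position 4: 'm'
  Position 3: 'f'
  Position 2: 'n'
  Position 1: 'g'
  Position 0: 'a'
Reversed: mfnga

mfnga


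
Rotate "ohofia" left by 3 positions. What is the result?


Input: "ohofia", rotate left by 3
First 3 characters: "oho"
Remaining characters: "fia"
Concatenate remaining + first: "fia" + "oho" = "fiaoho"

fiaoho


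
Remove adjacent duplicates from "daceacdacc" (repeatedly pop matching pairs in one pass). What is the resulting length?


Input: daceacdacc
Stack-based adjacent duplicate removal:
  Read 'd': push. Stack: d
  Read 'a': push. Stack: da
  Read 'c': push. Stack: dac
  Read 'e': push. Stack: dace
  Read 'a': push. Stack: dacea
  Read 'c': push. Stack: daceac
  Read 'd': push. Stack: daceacd
  Read 'a': push. Stack: daceacda
  Read 'c': push. Stack: daceacdac
  Read 'c': matches stack top 'c' => pop. Stack: daceacda
Final stack: "daceacda" (length 8)

8


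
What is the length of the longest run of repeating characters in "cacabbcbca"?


Input: "cacabbcbca"
Scanning for longest run:
  Position 1 ('a'): new char, reset run to 1
  Position 2 ('c'): new char, reset run to 1
  Position 3 ('a'): new char, reset run to 1
  Position 4 ('b'): new char, reset run to 1
  Position 5 ('b'): continues run of 'b', length=2
  Position 6 ('c'): new char, reset run to 1
  Position 7 ('b'): new char, reset run to 1
  Position 8 ('c'): new char, reset run to 1
  Position 9 ('a'): new char, reset run to 1
Longest run: 'b' with length 2

2


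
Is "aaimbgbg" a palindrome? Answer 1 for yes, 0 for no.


Input: aaimbgbg
Reversed: gbgbmiaa
  Compare pos 0 ('a') with pos 7 ('g'): MISMATCH
  Compare pos 1 ('a') with pos 6 ('b'): MISMATCH
  Compare pos 2 ('i') with pos 5 ('g'): MISMATCH
  Compare pos 3 ('m') with pos 4 ('b'): MISMATCH
Result: not a palindrome

0


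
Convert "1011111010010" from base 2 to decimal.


Input: "1011111010010" in base 2
Positional expansion:
  Digit '1' (value 1) x 2^12 = 4096
  Digit '0' (value 0) x 2^11 = 0
  Digit '1' (value 1) x 2^10 = 1024
  Digit '1' (value 1) x 2^9 = 512
  Digit '1' (value 1) x 2^8 = 256
  Digit '1' (value 1) x 2^7 = 128
  Digit '1' (value 1) x 2^6 = 64
  Digit '0' (value 0) x 2^5 = 0
  Digit '1' (value 1) x 2^4 = 16
  Digit '0' (value 0) x 2^3 = 0
  Digit '0' (value 0) x 2^2 = 0
  Digit '1' (value 1) x 2^1 = 2
  Digit '0' (value 0) x 2^0 = 0
Sum = 6098

6098


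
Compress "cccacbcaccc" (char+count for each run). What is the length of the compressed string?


Input: cccacbcaccc
Runs:
  'c' x 3 => "c3"
  'a' x 1 => "a1"
  'c' x 1 => "c1"
  'b' x 1 => "b1"
  'c' x 1 => "c1"
  'a' x 1 => "a1"
  'c' x 3 => "c3"
Compressed: "c3a1c1b1c1a1c3"
Compressed length: 14

14


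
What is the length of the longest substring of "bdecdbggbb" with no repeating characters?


Input: "bdecdbggbb"
Sliding window (track last position of each char):
  Position 0 ('b'): window [0,0] length 1 -- new best
  Position 1 ('d'): window [0,1] length 2 -- new best
  Position 2 ('e'): window [0,2] length 3 -- new best
  Position 3 ('c'): window [0,3] length 4 -- new best
  Position 4 ('d'): repeat (last at 1), move window start to 2
  Position 4 ('d'): window [2,4] length 3
  Position 5 ('b'): window [2,5] length 4
  Position 6 ('g'): window [2,6] length 5 -- new best
  Position 7 ('g'): repeat (last at 6), move window start to 7
  Position 7 ('g'): window [7,7] length 1
  Position 8 ('b'): window [7,8] length 2
  Position 9 ('b'): repeat (last at 8), move window start to 9
  Position 9 ('b'): window [9,9] length 1
Longest substring with no repeats: "ecdbg" with length 5

5


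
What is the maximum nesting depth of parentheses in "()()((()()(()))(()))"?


Input: "()()((()()(()))(()))"
Tracking depth:
  Position 0 '(': depth becomes 1
  Position 1 ')': depth becomes 0
  Position 2 '(': depth becomes 1
  Position 3 ')': depth becomes 0
  Position 4 '(': depth becomes 1
  Position 5 '(': depth becomes 2
  Position 6 '(': depth becomes 3
  Position 7 ')': depth becomes 2
  Position 8 '(': depth becomes 3
  Position 9 ')': depth becomes 2
  Position 10 '(': depth becomes 3
  Position 11 '(': depth becomes 4
  Position 12 ')': depth becomes 3
  Position 13 ')': depth becomes 2
  Position 14 ')': depth becomes 1
  Position 15 '(': depth becomes 2
  Position 16 '(': depth becomes 3
  Position 17 ')': depth becomes 2
  Position 18 ')': depth becomes 1
  Position 19 ')': depth becomes 0
Maximum depth reached: 4

4


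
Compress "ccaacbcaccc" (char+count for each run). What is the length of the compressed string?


Input: ccaacbcaccc
Runs:
  'c' x 2 => "c2"
  'a' x 2 => "a2"
  'c' x 1 => "c1"
  'b' x 1 => "b1"
  'c' x 1 => "c1"
  'a' x 1 => "a1"
  'c' x 3 => "c3"
Compressed: "c2a2c1b1c1a1c3"
Compressed length: 14

14


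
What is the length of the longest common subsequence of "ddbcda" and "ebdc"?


LCS of "ddbcda" and "ebdc"
DP table:
           e    b    d    c
      0    0    0    0    0
  d   0    0    0    1    1
  d   0    0    0    1    1
  b   0    0    1    1    1
  c   0    0    1    1    2
  d   0    0    1    2    2
  a   0    0    1    2    2
LCS length = dp[6][4] = 2

2


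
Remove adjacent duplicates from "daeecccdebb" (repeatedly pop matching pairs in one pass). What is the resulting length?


Input: daeecccdebb
Stack-based adjacent duplicate removal:
  Read 'd': push. Stack: d
  Read 'a': push. Stack: da
  Read 'e': push. Stack: dae
  Read 'e': matches stack top 'e' => pop. Stack: da
  Read 'c': push. Stack: dac
  Read 'c': matches stack top 'c' => pop. Stack: da
  Read 'c': push. Stack: dac
  Read 'd': push. Stack: dacd
  Read 'e': push. Stack: dacde
  Read 'b': push. Stack: dacdeb
  Read 'b': matches stack top 'b' => pop. Stack: dacde
Final stack: "dacde" (length 5)

5
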